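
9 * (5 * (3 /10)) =27 /2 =13.50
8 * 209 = 1672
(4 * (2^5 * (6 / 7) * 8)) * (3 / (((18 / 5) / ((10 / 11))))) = 51200 / 77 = 664.94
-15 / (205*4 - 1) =-5 / 273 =-0.02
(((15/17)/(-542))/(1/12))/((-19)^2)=-90/1663127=-0.00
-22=-22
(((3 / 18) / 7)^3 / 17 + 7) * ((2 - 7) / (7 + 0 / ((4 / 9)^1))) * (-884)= 573070745 / 129654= 4420.00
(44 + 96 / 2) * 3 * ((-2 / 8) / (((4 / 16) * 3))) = -92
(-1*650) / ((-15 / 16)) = 2080 / 3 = 693.33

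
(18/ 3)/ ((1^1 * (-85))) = -6/ 85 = -0.07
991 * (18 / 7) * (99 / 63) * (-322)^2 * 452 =187669174176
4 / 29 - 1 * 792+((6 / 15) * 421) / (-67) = -7717358 / 9715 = -794.38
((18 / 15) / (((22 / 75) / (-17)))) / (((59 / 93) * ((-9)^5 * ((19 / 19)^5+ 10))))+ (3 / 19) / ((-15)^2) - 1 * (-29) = 215075434531 / 7416171675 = 29.00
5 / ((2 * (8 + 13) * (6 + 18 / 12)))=1 / 63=0.02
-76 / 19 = -4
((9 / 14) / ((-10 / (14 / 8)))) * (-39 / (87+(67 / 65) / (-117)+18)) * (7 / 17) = 3737097 / 217180576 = 0.02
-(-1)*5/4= 5/4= 1.25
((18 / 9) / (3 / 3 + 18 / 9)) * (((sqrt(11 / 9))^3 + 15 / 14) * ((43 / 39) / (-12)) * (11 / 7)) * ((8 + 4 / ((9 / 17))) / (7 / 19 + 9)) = -494285 * sqrt(11) / 7591077 - 224675 / 1312038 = -0.39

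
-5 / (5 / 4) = -4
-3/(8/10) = -3.75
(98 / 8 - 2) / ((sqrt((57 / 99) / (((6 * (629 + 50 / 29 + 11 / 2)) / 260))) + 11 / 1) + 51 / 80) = 146785535820 / 166607029181 - 393600 * sqrt(14537702465) / 3165533554439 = 0.87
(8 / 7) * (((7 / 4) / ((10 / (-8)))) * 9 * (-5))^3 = 285768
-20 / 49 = -0.41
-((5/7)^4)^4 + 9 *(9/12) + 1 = 1029610496095131/132931722278404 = 7.75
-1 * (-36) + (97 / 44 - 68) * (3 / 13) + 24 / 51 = 206995 / 9724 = 21.29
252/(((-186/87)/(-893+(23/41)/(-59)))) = 7893334260/74989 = 105259.89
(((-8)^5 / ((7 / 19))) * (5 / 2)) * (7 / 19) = -81920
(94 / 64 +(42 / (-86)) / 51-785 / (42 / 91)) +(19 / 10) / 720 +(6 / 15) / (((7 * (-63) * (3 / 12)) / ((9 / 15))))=-219131519261 / 128948400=-1699.37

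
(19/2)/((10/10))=19/2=9.50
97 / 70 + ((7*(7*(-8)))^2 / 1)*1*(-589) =-90508094.61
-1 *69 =-69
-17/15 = -1.13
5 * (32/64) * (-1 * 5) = -25/2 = -12.50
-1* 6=-6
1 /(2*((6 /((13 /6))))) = 13 /72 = 0.18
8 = 8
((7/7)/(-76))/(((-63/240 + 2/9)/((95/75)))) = 12/29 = 0.41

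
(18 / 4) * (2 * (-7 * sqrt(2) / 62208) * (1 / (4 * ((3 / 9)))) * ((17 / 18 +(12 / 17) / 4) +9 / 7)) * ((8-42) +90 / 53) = 551585 * sqrt(2) / 9341568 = 0.08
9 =9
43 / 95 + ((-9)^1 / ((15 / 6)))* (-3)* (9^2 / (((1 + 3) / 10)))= 207808 / 95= 2187.45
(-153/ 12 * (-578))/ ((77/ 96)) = 707472/ 77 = 9187.95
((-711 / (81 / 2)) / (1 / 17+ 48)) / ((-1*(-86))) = -1343 / 316179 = -0.00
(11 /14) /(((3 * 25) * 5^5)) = 11 /3281250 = 0.00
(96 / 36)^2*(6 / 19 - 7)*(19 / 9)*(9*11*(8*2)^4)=-5859442688 / 9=-651049187.56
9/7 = 1.29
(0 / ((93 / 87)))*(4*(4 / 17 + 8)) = 0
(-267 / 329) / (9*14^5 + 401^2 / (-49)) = -1869 / 11139920401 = -0.00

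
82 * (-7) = -574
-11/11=-1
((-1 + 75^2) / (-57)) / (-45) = 296 / 135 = 2.19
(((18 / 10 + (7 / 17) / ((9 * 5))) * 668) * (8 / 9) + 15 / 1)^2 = 56240565395641 / 47403225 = 1186429.10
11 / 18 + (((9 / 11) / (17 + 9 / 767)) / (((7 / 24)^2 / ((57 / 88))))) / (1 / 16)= 1126249021 / 174063582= 6.47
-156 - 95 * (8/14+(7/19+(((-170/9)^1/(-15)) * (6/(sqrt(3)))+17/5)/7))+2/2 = -2033/7 - 6460 * sqrt(3)/189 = -349.63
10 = 10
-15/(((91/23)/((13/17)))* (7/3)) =-1035/833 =-1.24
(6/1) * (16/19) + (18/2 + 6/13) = 3585/247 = 14.51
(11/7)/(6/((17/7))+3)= 187/651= 0.29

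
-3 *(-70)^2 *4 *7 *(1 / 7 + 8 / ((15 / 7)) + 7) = -4476640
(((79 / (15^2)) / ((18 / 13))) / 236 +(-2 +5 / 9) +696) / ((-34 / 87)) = -19251859583 / 10832400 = -1777.25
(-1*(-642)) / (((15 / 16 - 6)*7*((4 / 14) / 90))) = -17120 / 3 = -5706.67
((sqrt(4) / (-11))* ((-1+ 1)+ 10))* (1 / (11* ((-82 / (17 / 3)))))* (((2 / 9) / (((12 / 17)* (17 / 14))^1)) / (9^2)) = 1190 / 32549121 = 0.00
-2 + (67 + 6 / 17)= 1111 / 17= 65.35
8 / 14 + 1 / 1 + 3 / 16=197 / 112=1.76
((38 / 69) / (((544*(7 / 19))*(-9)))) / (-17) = 0.00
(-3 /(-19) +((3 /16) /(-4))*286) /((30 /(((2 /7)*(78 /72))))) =-2327 /17024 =-0.14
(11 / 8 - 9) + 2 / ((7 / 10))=-267 / 56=-4.77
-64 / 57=-1.12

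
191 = 191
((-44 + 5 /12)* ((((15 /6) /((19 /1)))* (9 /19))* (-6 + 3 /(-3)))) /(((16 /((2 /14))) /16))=7845 /2888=2.72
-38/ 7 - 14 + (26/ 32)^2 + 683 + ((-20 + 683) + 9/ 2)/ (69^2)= 1889409581/ 2843904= 664.37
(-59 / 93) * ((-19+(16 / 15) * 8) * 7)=46.48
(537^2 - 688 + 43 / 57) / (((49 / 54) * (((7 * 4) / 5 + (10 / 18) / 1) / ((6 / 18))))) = 4427422200 / 257887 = 17168.07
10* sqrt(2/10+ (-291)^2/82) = sqrt(173629670)/41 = 321.39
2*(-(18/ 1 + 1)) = -38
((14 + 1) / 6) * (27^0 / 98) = 5 / 196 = 0.03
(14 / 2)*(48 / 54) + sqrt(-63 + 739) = 290 / 9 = 32.22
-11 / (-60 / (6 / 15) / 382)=2101 / 75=28.01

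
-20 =-20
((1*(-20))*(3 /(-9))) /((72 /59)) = 5.46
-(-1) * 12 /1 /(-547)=-12 /547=-0.02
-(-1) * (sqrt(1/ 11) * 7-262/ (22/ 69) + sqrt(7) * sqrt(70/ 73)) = -9039/ 11 + 7 * sqrt(11)/ 11 + 7 * sqrt(730)/ 73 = -817.03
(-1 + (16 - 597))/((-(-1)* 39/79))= -15326/13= -1178.92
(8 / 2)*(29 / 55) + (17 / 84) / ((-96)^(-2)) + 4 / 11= 719032 / 385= 1867.62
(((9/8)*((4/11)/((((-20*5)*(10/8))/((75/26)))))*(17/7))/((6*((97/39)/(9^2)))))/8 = -37179/2390080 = -0.02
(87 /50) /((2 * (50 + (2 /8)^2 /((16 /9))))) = 5568 /320225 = 0.02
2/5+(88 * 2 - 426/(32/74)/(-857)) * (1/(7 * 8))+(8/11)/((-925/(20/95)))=264477850453/74224427200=3.56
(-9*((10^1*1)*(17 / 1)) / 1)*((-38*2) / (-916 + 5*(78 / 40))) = -93024 / 725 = -128.31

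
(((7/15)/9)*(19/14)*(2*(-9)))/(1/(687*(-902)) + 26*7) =-3924602/563903335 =-0.01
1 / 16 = 0.06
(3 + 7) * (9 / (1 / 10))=900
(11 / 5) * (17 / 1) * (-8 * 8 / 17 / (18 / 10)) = -704 / 9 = -78.22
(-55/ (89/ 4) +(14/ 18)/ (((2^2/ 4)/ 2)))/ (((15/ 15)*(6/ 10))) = -3670/ 2403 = -1.53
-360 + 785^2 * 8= 4929440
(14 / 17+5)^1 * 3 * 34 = 594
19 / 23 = 0.83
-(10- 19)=9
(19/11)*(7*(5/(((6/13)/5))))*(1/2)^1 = 43225/132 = 327.46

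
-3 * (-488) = 1464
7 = 7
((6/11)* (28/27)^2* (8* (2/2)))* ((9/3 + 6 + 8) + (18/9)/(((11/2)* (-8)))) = 2339456/29403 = 79.57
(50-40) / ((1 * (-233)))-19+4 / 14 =-30593 / 1631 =-18.76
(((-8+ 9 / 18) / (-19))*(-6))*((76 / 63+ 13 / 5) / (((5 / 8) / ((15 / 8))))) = -3597 / 133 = -27.05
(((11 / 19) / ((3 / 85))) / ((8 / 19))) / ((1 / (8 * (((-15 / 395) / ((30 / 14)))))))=-1309 / 237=-5.52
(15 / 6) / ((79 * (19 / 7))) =35 / 3002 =0.01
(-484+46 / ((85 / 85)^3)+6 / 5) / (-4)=546 / 5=109.20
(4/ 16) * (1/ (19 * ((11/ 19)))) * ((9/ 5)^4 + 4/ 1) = 0.33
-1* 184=-184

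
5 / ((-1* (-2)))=5 / 2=2.50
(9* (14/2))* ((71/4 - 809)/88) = -199395/352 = -566.46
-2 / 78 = -1 / 39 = -0.03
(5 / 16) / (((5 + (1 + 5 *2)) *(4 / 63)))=315 / 1024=0.31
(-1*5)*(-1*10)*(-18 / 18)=-50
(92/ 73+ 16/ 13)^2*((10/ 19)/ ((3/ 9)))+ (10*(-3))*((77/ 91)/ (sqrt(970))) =8.98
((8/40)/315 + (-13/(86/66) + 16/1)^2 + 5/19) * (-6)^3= -48527878344/6147925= -7893.38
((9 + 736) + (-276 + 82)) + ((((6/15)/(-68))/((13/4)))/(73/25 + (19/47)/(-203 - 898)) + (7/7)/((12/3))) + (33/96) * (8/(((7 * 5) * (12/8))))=24159858185909/43823292240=551.30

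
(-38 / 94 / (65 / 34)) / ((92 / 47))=-323 / 2990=-0.11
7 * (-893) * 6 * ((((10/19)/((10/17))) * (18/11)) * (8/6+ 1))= -1409436/11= -128130.55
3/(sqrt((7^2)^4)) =3/2401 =0.00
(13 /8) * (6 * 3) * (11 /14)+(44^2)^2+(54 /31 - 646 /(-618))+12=2010588909109 /536424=3748133.77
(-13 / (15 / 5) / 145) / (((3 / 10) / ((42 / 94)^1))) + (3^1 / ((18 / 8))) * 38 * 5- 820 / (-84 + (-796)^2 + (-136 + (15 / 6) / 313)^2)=264633272067053234 / 1044793774086177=253.29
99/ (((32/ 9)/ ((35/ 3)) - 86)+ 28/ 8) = -20790/ 17261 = -1.20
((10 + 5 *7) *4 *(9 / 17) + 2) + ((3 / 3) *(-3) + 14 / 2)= 1722 / 17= 101.29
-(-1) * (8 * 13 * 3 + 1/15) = 4681/15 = 312.07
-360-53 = -413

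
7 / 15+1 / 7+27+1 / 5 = 584 / 21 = 27.81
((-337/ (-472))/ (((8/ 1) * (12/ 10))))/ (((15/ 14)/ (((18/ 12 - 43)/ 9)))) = -195797/ 611712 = -0.32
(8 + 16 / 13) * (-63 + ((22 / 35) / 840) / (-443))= -820524622 / 1410955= -581.54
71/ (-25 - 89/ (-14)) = -994/ 261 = -3.81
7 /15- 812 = -12173 /15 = -811.53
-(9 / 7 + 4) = -37 / 7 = -5.29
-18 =-18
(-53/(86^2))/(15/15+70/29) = -1537/732204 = -0.00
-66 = -66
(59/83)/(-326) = -59/27058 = -0.00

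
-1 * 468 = -468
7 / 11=0.64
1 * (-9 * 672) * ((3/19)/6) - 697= -16267/19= -856.16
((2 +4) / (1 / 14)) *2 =168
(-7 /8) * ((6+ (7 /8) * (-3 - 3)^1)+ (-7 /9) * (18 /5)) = 287 /160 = 1.79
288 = 288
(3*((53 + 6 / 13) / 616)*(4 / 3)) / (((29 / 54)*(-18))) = -2085 / 58058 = -0.04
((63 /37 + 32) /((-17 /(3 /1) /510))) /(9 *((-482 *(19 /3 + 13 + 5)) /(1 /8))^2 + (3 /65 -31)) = -405275 /10586742407882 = -0.00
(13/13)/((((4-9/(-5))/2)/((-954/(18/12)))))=-6360/29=-219.31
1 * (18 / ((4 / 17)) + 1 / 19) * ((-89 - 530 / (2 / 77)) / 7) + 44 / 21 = -89424733 / 399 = -224122.14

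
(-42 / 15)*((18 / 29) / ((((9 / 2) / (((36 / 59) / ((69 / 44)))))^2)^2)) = -429861634048 / 4425169417579305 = -0.00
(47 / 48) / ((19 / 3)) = 0.15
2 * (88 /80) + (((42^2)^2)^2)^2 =468768748418493752384225291 /5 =93753749683698750476845060.00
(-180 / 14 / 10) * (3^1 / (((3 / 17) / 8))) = -1224 / 7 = -174.86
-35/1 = -35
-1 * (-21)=21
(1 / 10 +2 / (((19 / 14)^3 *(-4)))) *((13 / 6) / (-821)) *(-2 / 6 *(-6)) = 29731 / 56312390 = 0.00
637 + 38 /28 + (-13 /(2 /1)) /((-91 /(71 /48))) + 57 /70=306853 /480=639.28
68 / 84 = 17 / 21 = 0.81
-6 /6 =-1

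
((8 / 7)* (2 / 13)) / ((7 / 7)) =16 / 91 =0.18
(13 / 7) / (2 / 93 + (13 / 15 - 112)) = -0.02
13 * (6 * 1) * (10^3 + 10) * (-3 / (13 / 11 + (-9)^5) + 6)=153510274710 / 324763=472684.00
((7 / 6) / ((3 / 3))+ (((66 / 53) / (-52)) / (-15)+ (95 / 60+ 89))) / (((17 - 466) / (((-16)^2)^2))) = -20714897408 / 1546805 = -13392.05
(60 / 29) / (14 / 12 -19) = -360 / 3103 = -0.12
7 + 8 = 15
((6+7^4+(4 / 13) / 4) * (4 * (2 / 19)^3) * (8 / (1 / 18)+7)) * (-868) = -131244155392 / 89167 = -1471891.57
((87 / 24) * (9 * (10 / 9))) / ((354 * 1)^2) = 145 / 501264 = 0.00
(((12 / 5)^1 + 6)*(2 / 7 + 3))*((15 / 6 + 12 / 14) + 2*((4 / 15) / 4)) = 16859 / 175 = 96.34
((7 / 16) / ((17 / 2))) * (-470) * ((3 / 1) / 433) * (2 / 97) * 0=0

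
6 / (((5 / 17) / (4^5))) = 20889.60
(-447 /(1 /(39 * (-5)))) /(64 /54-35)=-2353455 /913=-2577.72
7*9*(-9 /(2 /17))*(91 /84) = -5221.12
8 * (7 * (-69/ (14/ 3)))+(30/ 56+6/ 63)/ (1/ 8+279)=-38827298/ 46893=-828.00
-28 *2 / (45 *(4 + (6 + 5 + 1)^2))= -14 / 1665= -0.01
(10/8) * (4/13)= 5/13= 0.38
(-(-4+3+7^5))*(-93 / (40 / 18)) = 7033311 / 10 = 703331.10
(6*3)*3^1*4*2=432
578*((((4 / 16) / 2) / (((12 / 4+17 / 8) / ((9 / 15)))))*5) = 1734 / 41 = 42.29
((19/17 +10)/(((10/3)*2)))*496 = 827.15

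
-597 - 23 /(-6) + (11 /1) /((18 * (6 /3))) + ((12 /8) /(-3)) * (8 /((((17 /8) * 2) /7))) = -366863 /612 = -599.45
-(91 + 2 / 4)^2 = -33489 / 4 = -8372.25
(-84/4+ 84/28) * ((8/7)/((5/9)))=-1296/35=-37.03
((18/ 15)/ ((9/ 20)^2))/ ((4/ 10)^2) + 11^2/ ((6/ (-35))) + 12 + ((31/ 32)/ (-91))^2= -150375514277/ 228953088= -656.80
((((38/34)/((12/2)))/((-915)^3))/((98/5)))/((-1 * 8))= 19/12252071210400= 0.00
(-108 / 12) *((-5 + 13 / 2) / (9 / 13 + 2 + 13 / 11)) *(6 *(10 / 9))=-23.23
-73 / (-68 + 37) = 73 / 31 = 2.35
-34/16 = -17/8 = -2.12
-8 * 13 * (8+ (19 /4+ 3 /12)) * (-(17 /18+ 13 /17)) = 2310.77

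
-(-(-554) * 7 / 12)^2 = -3759721 / 36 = -104436.69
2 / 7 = 0.29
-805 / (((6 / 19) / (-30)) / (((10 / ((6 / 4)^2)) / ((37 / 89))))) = 272251000 / 333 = 817570.57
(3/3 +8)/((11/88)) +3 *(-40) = -48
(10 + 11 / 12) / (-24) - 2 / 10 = -943 / 1440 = -0.65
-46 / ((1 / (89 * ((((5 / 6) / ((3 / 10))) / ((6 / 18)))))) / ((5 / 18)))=-255875 / 27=-9476.85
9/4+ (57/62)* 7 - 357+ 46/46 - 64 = -51003/124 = -411.31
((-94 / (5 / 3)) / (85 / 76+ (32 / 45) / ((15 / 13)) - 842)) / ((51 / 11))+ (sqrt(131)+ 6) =4407380958 / 732795353+ sqrt(131) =17.46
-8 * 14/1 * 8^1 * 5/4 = -1120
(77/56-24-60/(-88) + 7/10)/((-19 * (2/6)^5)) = 2271321/8360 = 271.69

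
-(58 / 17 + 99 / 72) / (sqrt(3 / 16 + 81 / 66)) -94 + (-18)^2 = 230 -217 * sqrt(2739) / 2822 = 225.98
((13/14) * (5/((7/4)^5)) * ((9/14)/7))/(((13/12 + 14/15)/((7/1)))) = 8985600/99648703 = 0.09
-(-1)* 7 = 7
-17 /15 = -1.13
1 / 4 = 0.25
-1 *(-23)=23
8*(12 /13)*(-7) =-672 /13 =-51.69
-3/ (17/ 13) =-39/ 17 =-2.29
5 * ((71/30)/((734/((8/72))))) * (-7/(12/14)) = -3479/237816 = -0.01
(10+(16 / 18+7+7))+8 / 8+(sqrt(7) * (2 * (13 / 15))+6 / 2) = 26 * sqrt(7) / 15+260 / 9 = 33.47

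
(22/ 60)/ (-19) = -11/ 570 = -0.02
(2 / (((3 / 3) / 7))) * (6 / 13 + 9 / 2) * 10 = 694.62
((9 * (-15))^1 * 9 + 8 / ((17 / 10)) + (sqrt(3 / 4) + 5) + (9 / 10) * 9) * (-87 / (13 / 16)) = 141652008 / 1105 - 696 * sqrt(3) / 13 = 128099.13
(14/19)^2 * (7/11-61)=-130144/3971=-32.77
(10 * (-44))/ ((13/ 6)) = -2640/ 13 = -203.08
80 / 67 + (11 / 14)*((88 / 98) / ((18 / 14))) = 51494 / 29547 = 1.74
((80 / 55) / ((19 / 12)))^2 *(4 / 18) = 8192 / 43681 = 0.19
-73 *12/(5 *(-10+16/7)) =1022/45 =22.71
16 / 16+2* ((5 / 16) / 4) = 37 / 32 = 1.16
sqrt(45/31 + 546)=23.40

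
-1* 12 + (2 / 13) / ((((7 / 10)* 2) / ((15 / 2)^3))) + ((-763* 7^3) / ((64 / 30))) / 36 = -117876923 / 34944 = -3373.31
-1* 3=-3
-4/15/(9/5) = -4/27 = -0.15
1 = 1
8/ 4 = 2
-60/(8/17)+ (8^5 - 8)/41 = 55065/82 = 671.52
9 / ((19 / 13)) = 117 / 19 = 6.16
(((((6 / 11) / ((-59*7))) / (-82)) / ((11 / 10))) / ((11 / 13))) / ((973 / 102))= 39780 / 21929301779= 0.00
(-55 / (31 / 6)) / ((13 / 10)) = -3300 / 403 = -8.19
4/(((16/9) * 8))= 0.28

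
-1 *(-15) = 15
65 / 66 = 0.98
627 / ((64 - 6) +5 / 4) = 836 / 79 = 10.58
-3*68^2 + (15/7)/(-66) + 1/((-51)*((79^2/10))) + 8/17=-679939770067/49016814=-13871.56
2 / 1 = 2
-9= -9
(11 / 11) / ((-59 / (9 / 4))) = -9 / 236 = -0.04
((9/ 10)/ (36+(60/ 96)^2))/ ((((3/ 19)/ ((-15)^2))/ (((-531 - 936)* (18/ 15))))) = -144493632/ 2329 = -62041.06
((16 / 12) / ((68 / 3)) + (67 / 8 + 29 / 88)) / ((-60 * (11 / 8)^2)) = -1748 / 22627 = -0.08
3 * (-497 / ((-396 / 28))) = 3479 / 33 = 105.42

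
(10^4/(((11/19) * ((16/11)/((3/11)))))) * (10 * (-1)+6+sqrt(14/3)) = -142500/11+11875 * sqrt(42)/11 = -5958.29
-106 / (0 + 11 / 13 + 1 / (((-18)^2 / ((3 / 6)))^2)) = -578627712 / 4618957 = -125.27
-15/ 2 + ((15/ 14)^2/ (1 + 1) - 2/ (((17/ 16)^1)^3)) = -16550059/ 1925896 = -8.59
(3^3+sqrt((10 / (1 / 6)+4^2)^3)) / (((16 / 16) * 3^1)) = 9+152 * sqrt(19) / 3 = 229.85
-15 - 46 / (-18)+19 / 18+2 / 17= -3449 / 306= -11.27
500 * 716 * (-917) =-328286000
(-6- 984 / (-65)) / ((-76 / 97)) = -28809 / 2470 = -11.66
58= 58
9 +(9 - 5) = 13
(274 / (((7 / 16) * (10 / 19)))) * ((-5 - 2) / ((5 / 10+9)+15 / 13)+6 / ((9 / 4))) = 13910432 / 5817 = 2391.34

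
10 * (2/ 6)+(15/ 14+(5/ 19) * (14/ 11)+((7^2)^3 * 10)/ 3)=3442451345/ 8778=392168.07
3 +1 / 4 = 13 / 4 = 3.25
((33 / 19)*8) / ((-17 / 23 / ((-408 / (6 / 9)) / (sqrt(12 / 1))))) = 36432*sqrt(3) / 19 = 3321.16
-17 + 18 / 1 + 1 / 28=29 / 28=1.04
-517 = -517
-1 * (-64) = 64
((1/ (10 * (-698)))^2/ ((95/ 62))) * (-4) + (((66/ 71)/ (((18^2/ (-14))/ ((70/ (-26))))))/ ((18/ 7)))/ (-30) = -1091485253629/ 778580797936500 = -0.00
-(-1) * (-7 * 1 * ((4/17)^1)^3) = -448/4913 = -0.09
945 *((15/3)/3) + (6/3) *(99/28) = 22149/14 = 1582.07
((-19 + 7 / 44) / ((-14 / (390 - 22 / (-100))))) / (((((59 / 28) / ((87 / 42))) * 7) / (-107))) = -7891.24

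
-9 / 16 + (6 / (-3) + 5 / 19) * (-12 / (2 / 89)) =281781 / 304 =926.91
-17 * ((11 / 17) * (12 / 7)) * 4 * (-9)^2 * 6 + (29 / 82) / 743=-15634098805 / 426482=-36658.29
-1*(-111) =111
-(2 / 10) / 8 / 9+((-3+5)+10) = 4319 / 360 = 12.00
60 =60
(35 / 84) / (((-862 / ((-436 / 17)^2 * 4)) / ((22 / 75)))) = -2091056 / 5605155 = -0.37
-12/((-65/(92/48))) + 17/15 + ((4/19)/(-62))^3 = 1.49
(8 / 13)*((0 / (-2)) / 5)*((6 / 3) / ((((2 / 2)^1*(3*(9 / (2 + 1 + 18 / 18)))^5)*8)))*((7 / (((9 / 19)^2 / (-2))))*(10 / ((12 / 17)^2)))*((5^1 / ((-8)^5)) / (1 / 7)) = 0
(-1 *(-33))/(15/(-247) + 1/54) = -781.80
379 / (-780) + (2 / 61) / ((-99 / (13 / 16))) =-1526699 / 3140280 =-0.49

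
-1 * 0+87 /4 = 87 /4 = 21.75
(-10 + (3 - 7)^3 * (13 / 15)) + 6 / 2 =-937 / 15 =-62.47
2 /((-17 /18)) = -2.12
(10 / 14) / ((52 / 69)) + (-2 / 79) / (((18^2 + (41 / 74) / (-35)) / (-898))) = 24563385305 / 24129705964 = 1.02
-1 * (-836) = 836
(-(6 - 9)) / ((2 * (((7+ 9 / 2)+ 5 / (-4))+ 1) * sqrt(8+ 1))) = 2 / 45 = 0.04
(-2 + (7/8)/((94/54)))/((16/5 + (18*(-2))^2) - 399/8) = -2815/2348731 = -0.00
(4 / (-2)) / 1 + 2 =0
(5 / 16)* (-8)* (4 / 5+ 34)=-87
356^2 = 126736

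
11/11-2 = -1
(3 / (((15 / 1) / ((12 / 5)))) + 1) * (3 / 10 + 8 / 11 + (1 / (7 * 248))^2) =6300133523 / 4143832000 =1.52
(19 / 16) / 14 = 0.08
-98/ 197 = -0.50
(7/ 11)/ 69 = 7/ 759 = 0.01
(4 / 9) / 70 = 2 / 315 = 0.01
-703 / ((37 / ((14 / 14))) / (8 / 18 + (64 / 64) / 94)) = -7315 / 846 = -8.65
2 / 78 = 1 / 39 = 0.03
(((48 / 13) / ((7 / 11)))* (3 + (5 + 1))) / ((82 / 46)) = 109296 / 3731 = 29.29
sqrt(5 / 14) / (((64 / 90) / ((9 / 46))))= 405 * sqrt(70) / 20608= 0.16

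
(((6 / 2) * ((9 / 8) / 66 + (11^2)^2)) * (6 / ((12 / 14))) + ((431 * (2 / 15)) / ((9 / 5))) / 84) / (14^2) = 30682221761 / 19559232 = 1568.68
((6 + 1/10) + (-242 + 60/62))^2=5304063241/96100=55193.17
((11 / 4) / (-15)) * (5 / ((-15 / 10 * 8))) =11 / 144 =0.08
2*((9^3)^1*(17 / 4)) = 12393 / 2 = 6196.50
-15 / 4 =-3.75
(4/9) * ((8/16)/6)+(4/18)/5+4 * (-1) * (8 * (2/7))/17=-7331/16065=-0.46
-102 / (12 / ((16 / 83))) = -136 / 83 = -1.64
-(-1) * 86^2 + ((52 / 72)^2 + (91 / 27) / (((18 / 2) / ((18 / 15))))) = 11983093 / 1620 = 7396.97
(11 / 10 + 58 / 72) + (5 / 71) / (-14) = 1.90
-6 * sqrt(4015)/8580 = -sqrt(4015)/1430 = -0.04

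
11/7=1.57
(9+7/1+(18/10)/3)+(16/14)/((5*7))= 815/49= 16.63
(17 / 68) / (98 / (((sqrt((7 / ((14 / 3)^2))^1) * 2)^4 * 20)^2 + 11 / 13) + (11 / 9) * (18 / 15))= 512154165 / 3188170208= 0.16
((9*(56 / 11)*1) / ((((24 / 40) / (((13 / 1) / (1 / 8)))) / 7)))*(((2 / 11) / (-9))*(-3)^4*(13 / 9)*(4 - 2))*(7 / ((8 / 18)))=-500834880 / 121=-4139131.24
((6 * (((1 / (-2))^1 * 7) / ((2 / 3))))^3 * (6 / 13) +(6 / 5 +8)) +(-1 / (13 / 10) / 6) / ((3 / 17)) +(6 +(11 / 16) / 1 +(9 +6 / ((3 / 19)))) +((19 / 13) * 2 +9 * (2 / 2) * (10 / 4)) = -134205593 / 9360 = -14338.20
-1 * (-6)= 6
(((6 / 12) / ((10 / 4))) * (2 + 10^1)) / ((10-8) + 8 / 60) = 9 / 8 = 1.12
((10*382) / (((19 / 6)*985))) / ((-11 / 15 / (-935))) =5844600 / 3743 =1561.47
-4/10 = -2/5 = -0.40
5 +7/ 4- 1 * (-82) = 88.75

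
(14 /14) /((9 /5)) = 5 /9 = 0.56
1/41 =0.02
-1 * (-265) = 265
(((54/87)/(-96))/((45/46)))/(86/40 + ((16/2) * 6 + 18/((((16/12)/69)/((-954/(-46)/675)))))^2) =-2875/2554656864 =-0.00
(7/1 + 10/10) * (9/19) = 72/19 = 3.79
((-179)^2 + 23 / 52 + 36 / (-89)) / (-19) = -148285923 / 87932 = -1686.37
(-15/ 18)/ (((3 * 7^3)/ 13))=-65/ 6174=-0.01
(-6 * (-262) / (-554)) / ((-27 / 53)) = 13886 / 2493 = 5.57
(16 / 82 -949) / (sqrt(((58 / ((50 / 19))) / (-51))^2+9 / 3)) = -49598775 * sqrt(26431) / 15171394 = -531.50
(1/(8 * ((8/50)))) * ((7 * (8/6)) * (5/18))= 875/432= 2.03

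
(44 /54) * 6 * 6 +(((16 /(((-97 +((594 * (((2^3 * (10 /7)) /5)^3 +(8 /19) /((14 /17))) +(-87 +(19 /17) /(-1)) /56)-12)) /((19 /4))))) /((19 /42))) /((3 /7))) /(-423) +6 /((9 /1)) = 40976493992858 /1365888923667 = 30.00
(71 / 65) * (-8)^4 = 290816 / 65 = 4474.09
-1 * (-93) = 93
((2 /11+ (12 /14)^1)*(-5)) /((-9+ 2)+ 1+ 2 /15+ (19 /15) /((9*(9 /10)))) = 243000 /267113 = 0.91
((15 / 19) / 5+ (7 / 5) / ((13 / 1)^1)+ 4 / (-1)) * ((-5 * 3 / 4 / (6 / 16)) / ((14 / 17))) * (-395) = -30969580 / 1729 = -17911.84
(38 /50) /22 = 19 /550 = 0.03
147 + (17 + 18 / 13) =2150 / 13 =165.38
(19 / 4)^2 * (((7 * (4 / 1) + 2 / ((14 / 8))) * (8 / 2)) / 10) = 18411 / 70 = 263.01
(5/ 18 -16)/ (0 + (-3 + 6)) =-283/ 54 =-5.24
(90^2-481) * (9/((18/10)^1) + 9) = 106666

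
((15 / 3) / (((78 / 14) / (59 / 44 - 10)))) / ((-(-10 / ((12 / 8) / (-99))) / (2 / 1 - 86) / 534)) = -1661541 / 3146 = -528.14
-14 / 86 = -7 / 43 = -0.16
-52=-52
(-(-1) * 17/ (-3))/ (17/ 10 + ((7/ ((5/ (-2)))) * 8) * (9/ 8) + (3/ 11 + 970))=-374/ 62487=-0.01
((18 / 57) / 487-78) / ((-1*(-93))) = -240576 / 286843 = -0.84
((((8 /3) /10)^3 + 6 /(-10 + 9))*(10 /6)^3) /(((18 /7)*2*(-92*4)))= 70651 /4828896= 0.01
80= 80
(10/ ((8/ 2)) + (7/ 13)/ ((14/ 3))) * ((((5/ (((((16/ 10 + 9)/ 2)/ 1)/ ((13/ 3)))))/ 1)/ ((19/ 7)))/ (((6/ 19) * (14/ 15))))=2125/ 159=13.36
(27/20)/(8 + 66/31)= 837/6280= 0.13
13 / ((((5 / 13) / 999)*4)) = 168831 / 20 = 8441.55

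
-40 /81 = -0.49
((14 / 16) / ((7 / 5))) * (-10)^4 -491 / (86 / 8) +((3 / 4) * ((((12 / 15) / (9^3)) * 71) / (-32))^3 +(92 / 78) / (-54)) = 114658473229646199751 / 18480473885952000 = 6204.30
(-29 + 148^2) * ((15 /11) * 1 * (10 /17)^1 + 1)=7371875 /187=39421.79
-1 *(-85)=85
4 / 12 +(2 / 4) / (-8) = 13 / 48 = 0.27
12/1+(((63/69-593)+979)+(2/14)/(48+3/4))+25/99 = 413552536/1036035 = 399.17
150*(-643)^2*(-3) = -186052050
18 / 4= 9 / 2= 4.50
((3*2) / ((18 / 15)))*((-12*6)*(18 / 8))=-810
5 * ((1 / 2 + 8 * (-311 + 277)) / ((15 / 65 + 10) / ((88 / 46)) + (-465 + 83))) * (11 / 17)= 2.33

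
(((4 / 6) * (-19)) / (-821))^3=54872 / 14941466847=0.00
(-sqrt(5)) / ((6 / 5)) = -5 * sqrt(5) / 6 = -1.86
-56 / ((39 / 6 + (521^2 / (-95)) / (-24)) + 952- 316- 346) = -127680 / 947461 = -0.13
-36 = -36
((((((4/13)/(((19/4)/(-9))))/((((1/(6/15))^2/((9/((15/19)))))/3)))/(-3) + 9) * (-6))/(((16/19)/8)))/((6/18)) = -1720.84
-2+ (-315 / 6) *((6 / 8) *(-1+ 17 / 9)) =-37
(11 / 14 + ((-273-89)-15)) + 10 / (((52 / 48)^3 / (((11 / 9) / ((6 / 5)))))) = -11325199 / 30758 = -368.20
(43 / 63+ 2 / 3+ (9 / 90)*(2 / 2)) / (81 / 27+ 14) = 913 / 10710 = 0.09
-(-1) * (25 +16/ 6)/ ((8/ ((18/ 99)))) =83/ 132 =0.63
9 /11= 0.82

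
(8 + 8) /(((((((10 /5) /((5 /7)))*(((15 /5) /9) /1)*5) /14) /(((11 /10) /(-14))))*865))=-132 /30275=-0.00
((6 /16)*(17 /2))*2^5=102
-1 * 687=-687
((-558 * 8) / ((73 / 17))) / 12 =-6324 / 73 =-86.63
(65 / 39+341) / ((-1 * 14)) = -514 / 21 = -24.48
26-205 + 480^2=230221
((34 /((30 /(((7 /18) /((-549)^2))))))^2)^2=0.00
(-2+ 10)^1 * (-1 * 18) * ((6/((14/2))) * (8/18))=-384/7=-54.86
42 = 42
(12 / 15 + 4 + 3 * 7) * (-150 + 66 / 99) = -19264 / 5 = -3852.80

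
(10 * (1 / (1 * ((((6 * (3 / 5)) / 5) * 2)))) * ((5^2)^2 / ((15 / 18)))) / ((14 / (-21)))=-15625 / 2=-7812.50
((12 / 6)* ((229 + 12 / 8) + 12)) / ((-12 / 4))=-485 / 3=-161.67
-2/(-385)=2/385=0.01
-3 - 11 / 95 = -296 / 95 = -3.12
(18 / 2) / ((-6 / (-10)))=15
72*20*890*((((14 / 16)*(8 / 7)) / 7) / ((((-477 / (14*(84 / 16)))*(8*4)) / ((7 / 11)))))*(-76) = 24857700 / 583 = 42637.56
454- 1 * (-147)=601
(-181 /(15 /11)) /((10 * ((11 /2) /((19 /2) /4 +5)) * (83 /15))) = -3.22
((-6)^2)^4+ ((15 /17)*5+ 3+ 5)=28553683 /17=1679628.41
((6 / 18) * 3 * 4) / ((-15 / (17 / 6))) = -34 / 45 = -0.76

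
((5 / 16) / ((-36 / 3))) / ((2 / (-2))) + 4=773 / 192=4.03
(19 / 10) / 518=19 / 5180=0.00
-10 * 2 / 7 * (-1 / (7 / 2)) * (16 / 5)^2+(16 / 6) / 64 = 49397 / 5880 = 8.40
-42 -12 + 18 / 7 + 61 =67 / 7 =9.57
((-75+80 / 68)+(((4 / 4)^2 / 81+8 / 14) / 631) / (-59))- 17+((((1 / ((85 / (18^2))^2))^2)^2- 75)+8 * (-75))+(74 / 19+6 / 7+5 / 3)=6839368457191423936599138581 / 156124620755293777734375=43807.11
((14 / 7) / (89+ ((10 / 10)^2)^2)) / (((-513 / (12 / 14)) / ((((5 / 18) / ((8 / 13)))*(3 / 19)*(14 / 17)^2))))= -0.00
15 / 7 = 2.14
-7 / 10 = -0.70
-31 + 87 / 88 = -2641 / 88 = -30.01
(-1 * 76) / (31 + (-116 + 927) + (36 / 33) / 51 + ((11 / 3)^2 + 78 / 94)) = -1502919 / 16933460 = -0.09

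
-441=-441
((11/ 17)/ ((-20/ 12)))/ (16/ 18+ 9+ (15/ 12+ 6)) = -0.02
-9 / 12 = -3 / 4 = -0.75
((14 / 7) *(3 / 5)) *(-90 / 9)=-12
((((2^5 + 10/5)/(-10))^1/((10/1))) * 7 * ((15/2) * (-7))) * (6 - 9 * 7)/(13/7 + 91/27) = -1416933/1040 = -1362.44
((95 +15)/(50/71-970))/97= -781/667554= -0.00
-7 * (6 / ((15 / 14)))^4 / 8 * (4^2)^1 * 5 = -8605184 / 125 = -68841.47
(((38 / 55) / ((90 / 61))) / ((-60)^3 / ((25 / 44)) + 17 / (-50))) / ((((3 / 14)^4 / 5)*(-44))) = 15901480 / 239525453079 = 0.00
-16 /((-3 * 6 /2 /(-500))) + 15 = -7865 /9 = -873.89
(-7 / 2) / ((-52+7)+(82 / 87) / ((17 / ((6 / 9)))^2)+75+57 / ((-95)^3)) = -0.12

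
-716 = -716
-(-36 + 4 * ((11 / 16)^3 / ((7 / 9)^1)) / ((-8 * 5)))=10333899 / 286720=36.04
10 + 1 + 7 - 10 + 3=11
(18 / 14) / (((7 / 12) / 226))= 24408 / 49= 498.12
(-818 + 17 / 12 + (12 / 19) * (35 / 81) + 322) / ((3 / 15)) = -5071625 / 2052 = -2471.55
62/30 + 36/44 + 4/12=177/55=3.22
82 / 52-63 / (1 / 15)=-943.42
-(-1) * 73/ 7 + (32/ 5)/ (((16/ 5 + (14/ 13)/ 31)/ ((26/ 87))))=21871445/ 1984731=11.02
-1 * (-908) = 908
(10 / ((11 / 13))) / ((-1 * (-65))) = 2 / 11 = 0.18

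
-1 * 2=-2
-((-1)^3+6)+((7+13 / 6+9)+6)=115 / 6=19.17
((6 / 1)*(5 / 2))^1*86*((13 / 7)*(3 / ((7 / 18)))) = 905580 / 49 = 18481.22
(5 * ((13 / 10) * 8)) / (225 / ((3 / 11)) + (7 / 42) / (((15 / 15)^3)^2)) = 312 / 4951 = 0.06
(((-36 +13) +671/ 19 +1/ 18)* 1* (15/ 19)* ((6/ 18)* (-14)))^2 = 2077.41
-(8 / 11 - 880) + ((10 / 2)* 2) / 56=270871 / 308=879.45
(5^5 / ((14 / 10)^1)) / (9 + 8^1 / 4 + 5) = 15625 / 112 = 139.51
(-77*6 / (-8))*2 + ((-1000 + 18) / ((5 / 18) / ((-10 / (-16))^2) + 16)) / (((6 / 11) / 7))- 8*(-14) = -396025 / 752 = -526.63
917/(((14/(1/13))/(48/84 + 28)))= 13100/91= 143.96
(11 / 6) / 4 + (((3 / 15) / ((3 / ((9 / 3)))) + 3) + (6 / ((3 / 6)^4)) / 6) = 2359 / 120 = 19.66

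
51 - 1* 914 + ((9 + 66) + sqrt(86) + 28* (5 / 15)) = -2336 / 3 + sqrt(86) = -769.39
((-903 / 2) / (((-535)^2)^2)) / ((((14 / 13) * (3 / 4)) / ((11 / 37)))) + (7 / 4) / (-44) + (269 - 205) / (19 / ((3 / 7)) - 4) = 9078491228604911 / 5868433736770000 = 1.55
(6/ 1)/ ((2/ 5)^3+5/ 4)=1000/ 219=4.57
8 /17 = 0.47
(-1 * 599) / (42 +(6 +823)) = -599 / 871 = -0.69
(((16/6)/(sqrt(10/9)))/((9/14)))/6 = 28 * sqrt(10)/135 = 0.66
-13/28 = -0.46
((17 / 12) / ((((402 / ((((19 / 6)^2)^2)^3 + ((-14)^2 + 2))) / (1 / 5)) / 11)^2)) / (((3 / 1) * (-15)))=-10080680261466882824298782051029097 / 10337508600274708787625984000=-975155.68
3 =3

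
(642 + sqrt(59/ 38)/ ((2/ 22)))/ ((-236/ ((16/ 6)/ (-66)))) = sqrt(2242)/ 20178 + 214/ 1947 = 0.11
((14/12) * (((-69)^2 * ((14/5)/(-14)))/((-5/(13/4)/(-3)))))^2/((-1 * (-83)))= 187706429001/3320000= 56538.08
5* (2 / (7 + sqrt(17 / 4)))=1.10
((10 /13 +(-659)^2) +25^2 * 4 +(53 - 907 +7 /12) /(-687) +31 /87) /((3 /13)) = 1357517465689 /717228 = 1892727.93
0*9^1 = 0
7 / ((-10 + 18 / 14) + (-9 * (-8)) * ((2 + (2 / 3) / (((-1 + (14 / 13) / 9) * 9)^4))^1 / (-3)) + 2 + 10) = -5514993169 / 35231624585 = -0.16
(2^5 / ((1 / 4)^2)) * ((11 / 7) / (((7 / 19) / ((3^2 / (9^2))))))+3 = 108331 / 441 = 245.65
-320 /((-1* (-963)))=-0.33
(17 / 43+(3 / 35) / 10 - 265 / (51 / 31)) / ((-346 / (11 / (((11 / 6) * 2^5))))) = 123325721 / 1416385600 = 0.09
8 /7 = 1.14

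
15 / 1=15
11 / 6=1.83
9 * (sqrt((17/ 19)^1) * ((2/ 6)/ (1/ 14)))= 42 * sqrt(323)/ 19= 39.73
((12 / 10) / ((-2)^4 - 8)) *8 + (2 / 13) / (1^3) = 88 / 65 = 1.35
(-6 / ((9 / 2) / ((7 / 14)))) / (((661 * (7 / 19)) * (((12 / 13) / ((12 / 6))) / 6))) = -494 / 13881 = -0.04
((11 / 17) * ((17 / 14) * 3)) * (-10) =-165 / 7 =-23.57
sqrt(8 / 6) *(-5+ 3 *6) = 26 *sqrt(3) / 3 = 15.01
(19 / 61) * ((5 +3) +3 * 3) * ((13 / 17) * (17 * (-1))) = -4199 / 61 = -68.84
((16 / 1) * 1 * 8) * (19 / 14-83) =-73152 / 7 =-10450.29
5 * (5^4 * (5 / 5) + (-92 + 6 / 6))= 2670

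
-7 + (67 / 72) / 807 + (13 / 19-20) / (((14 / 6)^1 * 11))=-658917547 / 85006152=-7.75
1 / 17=0.06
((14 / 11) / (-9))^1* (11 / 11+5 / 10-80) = 11.10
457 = 457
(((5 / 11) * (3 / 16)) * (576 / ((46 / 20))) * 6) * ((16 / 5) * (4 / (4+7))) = 414720 / 2783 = 149.02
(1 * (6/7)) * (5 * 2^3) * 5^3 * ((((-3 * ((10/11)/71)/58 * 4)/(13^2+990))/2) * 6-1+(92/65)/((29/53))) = 16244272134000/2388767381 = 6800.27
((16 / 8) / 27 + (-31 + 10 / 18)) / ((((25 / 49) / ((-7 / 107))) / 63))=393764 / 1605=245.34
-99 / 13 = -7.62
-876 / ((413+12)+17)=-438 / 221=-1.98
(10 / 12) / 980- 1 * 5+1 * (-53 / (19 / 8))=-610325 / 22344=-27.31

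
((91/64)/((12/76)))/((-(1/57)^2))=-29257.92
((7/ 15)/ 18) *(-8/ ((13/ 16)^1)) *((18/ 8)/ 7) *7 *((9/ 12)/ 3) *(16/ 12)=-112/ 585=-0.19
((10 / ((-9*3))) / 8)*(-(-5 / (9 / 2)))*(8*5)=-2.06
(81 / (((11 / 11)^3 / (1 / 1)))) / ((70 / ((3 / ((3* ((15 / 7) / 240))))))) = 648 / 5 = 129.60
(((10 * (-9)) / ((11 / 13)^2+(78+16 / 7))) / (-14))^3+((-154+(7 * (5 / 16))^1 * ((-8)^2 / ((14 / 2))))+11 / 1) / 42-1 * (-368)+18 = 37751554076154029 / 98549518439750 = 383.07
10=10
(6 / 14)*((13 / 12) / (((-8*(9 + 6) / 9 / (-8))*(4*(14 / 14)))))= 39 / 560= 0.07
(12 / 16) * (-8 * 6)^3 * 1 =-82944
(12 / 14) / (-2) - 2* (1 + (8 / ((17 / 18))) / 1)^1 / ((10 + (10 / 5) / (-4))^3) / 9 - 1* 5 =-39896258 / 7345989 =-5.43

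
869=869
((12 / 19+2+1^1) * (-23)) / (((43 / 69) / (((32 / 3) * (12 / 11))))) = -14016384 / 8987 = -1559.63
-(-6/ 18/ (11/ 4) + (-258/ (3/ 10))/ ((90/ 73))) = 69070/ 99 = 697.68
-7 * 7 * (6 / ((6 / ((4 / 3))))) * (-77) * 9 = 45276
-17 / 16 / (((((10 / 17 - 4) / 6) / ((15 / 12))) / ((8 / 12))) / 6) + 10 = 8975 / 464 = 19.34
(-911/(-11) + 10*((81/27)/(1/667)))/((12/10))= 1105105/66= 16744.02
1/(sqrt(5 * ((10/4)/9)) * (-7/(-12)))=36 * sqrt(2)/35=1.45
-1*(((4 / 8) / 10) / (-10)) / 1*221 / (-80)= -221 / 16000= -0.01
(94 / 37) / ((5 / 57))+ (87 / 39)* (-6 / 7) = 455388 / 16835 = 27.05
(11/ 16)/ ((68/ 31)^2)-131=-9681333/ 73984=-130.86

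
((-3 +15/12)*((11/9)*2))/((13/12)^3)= -7392/2197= -3.36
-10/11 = -0.91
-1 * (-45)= 45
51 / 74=0.69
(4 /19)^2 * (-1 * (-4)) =64 /361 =0.18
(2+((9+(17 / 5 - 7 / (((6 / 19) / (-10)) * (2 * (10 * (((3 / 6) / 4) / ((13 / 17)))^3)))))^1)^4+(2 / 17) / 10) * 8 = 9977109168919172392248208579816568 / 29495250759756650625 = 338261547602502.50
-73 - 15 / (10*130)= -18983 / 260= -73.01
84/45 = 28/15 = 1.87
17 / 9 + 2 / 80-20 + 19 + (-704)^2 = 178422089 / 360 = 495616.91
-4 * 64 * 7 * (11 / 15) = -19712 / 15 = -1314.13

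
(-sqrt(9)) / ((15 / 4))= -4 / 5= -0.80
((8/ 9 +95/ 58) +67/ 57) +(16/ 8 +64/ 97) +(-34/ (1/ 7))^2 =56650.36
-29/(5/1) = -29/5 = -5.80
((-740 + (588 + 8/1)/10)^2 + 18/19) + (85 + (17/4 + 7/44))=4838710697/10450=463034.52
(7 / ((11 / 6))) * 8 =336 / 11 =30.55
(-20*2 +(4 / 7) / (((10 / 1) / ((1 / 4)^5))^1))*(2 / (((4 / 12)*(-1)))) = 240.00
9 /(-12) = -0.75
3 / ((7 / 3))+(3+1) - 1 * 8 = -19 / 7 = -2.71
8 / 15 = 0.53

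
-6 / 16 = -3 / 8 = -0.38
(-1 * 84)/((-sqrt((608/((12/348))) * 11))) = 21 * sqrt(12122)/12122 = 0.19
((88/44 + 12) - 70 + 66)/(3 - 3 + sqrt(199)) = 10 * sqrt(199)/199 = 0.71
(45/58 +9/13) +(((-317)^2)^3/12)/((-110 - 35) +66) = -382557678667248995/357396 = -1070402798764.53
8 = 8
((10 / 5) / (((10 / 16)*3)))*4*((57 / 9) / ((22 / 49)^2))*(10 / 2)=729904 / 1089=670.25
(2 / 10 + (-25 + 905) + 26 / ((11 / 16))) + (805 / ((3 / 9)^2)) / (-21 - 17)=1520183 / 2090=727.36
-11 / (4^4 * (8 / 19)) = -209 / 2048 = -0.10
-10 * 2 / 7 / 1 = -20 / 7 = -2.86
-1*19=-19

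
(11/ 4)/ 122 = 11/ 488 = 0.02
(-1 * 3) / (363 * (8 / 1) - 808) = -0.00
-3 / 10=-0.30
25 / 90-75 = -1345 / 18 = -74.72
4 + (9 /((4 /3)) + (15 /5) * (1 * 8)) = 139 /4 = 34.75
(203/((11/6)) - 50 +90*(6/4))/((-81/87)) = -62437/297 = -210.23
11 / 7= 1.57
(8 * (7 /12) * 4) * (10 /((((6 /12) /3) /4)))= 4480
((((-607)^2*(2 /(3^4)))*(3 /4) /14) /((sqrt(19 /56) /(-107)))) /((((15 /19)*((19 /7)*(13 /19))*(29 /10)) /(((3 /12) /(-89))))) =39424043*sqrt(266) /10871172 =59.15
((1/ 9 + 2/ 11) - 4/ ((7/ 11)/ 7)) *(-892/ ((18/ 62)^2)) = 3709156324/ 8019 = 462545.99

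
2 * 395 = 790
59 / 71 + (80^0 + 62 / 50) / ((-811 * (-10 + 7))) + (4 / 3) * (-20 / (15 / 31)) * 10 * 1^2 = -7129266047 / 12955725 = -550.28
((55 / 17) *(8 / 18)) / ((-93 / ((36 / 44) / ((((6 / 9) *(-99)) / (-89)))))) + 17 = 886051 / 52173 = 16.98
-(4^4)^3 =-16777216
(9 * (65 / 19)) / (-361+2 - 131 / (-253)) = -49335 / 574408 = -0.09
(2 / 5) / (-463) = -2 / 2315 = -0.00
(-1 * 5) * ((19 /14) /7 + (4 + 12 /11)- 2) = -17705 /1078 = -16.42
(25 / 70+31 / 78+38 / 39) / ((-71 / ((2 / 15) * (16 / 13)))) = -15104 / 3779685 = -0.00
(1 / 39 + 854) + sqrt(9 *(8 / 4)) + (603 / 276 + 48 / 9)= 3 *sqrt(2) + 3091219 / 3588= 865.79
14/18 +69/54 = 37/18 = 2.06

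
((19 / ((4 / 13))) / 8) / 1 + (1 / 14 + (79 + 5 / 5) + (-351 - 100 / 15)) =-181357 / 672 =-269.88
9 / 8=1.12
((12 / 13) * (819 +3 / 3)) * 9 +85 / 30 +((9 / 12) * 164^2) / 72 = 92239 / 13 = 7095.31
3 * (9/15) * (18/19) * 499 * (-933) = -75421854/95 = -793914.25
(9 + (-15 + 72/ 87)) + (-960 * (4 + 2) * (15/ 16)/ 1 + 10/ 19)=-2977960/ 551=-5404.65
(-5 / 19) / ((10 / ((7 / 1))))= -7 / 38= -0.18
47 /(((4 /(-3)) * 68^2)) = -0.01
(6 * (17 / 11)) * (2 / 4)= 51 / 11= 4.64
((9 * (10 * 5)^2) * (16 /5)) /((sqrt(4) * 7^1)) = 36000 /7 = 5142.86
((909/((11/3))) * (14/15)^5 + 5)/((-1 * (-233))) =55867099/72084375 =0.78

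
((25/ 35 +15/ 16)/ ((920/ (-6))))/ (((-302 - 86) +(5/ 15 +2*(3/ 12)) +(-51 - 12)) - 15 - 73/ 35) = 1665/ 72218528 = 0.00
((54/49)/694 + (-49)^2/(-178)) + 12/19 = -739250135/57504146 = -12.86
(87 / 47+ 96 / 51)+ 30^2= 722083 / 799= 903.73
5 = 5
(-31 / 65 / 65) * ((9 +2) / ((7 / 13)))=-341 / 2275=-0.15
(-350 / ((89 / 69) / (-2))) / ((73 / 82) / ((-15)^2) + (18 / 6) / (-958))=106713416250 / 162247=657721.97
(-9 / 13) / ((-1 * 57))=3 / 247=0.01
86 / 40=43 / 20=2.15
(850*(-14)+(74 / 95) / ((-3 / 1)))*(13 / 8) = -22045231 / 1140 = -19337.92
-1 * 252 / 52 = -63 / 13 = -4.85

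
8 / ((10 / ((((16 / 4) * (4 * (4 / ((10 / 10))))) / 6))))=128 / 15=8.53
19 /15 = 1.27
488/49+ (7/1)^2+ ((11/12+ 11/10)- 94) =-97091/2940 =-33.02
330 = 330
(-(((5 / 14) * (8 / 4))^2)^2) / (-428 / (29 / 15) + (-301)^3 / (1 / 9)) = 18125 / 17089625505981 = 0.00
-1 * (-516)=516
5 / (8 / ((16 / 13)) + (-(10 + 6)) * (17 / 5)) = -50 / 479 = -0.10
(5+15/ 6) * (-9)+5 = -62.50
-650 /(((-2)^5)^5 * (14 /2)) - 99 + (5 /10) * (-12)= -12331253435 /117440512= -105.00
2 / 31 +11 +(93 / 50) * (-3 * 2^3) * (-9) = 319939 / 775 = 412.82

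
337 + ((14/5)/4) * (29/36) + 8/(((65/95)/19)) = 2619479/4680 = 559.72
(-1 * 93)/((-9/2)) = 62/3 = 20.67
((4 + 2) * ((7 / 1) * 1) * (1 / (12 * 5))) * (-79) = -553 / 10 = -55.30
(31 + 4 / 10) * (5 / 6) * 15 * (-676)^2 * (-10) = -1793630800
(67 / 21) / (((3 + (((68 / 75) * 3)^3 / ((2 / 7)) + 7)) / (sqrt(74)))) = 1046875 * sqrt(74) / 26392002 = 0.34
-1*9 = -9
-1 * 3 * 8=-24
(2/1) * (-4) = -8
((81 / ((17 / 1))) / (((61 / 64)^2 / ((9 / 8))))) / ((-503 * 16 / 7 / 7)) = -1143072 / 31818271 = -0.04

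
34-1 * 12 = 22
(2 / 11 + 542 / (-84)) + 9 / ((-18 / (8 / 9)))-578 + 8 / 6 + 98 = -672739 / 1386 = -485.38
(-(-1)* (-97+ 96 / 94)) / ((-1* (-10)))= -4511 / 470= -9.60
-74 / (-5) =74 / 5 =14.80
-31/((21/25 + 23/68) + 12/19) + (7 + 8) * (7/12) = -1959205/233828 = -8.38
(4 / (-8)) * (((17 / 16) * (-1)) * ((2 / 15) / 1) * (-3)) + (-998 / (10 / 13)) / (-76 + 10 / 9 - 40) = 91655 / 8272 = 11.08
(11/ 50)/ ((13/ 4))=22/ 325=0.07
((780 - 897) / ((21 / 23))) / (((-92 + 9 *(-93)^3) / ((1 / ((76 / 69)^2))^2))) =20332407537 / 1690632772693760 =0.00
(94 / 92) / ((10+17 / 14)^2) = 4606 / 566927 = 0.01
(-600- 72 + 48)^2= 389376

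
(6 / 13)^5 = 7776 / 371293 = 0.02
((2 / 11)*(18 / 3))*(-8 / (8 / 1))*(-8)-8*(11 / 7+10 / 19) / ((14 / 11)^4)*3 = -10.46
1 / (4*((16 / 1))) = 1 / 64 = 0.02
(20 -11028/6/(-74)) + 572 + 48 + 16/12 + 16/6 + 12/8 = 49605/74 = 670.34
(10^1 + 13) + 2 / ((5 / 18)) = 151 / 5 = 30.20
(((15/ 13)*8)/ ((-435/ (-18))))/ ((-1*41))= -144/ 15457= -0.01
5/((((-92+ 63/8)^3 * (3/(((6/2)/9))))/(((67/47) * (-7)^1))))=1200640/128939374791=0.00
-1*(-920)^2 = -846400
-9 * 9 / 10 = -81 / 10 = -8.10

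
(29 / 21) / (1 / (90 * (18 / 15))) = 1044 / 7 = 149.14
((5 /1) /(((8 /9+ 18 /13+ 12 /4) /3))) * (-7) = -12285 /617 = -19.91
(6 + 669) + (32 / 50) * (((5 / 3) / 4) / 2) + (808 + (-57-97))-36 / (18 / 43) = 18647 / 15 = 1243.13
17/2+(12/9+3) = 77/6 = 12.83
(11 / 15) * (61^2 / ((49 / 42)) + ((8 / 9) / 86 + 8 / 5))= 475448842 / 203175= 2340.10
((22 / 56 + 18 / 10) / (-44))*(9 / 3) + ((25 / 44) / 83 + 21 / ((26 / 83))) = 444632261 / 6646640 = 66.90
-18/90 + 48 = 47.80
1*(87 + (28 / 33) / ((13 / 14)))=37715 / 429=87.91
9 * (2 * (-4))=-72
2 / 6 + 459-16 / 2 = 1354 / 3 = 451.33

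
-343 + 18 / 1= -325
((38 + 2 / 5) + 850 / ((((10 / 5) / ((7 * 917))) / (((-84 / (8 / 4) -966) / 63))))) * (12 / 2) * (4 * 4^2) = -83806390272 / 5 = -16761278054.40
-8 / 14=-4 / 7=-0.57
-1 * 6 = -6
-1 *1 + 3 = 2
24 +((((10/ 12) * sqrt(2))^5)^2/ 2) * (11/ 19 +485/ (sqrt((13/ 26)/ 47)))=1830707891/ 71803584 +4736328125 * sqrt(94)/ 3779136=12176.53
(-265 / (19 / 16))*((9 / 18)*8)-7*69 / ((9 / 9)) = -26137 / 19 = -1375.63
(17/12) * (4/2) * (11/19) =187/114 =1.64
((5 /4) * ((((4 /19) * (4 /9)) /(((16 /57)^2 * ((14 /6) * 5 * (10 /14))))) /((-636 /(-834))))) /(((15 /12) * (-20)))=-7923 /848000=-0.01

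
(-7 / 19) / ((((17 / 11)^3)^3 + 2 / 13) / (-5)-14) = 1072866199405 / 70149723084407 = 0.02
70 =70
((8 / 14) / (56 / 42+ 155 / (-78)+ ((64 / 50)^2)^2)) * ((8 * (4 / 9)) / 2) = 650000000 / 1299208113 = 0.50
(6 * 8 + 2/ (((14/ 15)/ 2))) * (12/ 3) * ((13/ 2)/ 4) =339.86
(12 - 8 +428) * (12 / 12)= 432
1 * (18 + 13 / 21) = 391 / 21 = 18.62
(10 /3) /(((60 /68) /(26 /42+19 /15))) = 748 /105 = 7.12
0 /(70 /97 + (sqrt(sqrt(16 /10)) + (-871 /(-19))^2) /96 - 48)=0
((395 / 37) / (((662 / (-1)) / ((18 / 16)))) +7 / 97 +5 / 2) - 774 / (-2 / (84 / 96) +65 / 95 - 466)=4975727855147 / 1182085730704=4.21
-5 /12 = -0.42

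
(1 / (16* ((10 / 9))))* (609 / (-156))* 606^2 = -167735043 / 2080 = -80641.85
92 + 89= 181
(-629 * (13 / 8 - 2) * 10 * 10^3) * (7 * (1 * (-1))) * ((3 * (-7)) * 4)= 1386945000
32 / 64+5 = 11 / 2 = 5.50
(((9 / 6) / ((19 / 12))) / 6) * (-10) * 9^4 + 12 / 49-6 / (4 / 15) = -19330779 / 1862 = -10381.73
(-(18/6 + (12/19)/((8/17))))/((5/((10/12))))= -55/76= -0.72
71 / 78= 0.91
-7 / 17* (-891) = 366.88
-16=-16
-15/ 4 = -3.75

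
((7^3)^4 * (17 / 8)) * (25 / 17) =346032180025 / 8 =43254022503.12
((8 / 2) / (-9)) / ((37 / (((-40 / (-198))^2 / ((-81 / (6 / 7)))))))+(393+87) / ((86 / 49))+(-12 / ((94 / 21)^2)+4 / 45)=79972157240863999 / 292961535115095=272.98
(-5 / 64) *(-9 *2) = 1.41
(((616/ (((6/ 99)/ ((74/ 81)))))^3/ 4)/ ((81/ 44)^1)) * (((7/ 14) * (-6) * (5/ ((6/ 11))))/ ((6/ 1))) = -2383530686052799360/ 4782969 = -498337055091.26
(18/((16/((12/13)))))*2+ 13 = 196/13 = 15.08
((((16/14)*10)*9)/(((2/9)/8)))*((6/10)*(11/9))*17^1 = 323136/7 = 46162.29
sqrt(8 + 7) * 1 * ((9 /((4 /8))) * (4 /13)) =21.45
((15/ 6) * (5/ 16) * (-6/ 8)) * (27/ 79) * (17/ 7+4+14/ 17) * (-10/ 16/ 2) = 8737875/ 19253248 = 0.45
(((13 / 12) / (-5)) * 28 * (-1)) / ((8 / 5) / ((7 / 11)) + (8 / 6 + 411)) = 637 / 43559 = 0.01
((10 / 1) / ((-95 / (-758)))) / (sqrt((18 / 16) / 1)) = 3032 * sqrt(2) / 57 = 75.23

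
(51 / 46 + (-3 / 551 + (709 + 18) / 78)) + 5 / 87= 1726773 / 164749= 10.48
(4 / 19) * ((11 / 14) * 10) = 220 / 133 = 1.65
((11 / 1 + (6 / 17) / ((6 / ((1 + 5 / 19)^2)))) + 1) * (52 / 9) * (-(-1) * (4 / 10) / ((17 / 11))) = 5660512 / 312987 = 18.09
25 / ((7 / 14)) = 50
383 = 383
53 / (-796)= -53 / 796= -0.07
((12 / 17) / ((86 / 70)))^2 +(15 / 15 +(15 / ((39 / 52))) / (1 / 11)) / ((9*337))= 653114981 / 1620716913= 0.40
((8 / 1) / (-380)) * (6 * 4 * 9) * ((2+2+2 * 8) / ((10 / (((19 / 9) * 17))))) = -1632 / 5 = -326.40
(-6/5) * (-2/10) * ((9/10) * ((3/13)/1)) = 81/1625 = 0.05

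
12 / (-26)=-6 / 13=-0.46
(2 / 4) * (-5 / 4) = -5 / 8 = -0.62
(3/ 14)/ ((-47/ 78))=-0.36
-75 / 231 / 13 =-25 / 1001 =-0.02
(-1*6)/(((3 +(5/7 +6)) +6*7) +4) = -7/65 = -0.11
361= 361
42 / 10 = 4.20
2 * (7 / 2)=7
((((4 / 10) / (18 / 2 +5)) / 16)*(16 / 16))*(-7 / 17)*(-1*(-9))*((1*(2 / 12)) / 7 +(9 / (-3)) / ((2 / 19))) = 0.19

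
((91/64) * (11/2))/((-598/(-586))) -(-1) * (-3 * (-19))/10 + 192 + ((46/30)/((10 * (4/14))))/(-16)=45336829/220800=205.33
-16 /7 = -2.29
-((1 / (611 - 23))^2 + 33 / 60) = -950801 / 1728720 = -0.55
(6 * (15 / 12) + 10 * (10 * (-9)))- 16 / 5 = -8957 / 10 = -895.70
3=3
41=41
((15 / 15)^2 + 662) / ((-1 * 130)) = -51 / 10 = -5.10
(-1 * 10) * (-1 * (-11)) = -110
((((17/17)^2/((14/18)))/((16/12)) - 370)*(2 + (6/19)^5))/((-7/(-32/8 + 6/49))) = -128128528355/312900721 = -409.49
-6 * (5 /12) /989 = -5 /1978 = -0.00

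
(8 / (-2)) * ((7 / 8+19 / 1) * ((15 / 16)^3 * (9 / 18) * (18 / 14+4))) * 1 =-19855125 / 114688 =-173.12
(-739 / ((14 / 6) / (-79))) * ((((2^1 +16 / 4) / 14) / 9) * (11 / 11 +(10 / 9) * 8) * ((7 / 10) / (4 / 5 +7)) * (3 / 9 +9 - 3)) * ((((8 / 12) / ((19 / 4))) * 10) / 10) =20783636 / 22113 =939.88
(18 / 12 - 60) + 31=-55 / 2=-27.50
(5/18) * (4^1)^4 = 640/9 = 71.11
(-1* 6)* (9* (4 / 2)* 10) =-1080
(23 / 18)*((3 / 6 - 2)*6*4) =-46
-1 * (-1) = 1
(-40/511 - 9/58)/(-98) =6919/2904524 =0.00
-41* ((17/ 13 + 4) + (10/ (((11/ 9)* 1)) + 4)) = -102541/ 143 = -717.07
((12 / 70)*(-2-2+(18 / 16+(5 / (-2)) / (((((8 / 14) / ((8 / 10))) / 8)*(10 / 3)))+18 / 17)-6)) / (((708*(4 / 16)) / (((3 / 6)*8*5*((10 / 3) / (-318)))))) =11027 / 3349017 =0.00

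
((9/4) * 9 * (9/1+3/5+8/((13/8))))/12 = 1593/65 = 24.51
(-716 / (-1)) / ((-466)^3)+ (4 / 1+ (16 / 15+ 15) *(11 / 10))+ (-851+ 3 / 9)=-786466210019 / 948700275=-828.99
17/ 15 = 1.13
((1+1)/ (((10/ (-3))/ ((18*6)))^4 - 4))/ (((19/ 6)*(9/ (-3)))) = 2754990144/ 52344800861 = 0.05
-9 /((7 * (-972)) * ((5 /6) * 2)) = 1 /1260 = 0.00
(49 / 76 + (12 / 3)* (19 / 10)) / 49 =3133 / 18620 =0.17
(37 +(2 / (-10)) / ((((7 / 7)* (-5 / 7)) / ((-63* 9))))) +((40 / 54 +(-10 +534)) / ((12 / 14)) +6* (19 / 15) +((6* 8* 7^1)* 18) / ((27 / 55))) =25956526 / 2025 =12818.04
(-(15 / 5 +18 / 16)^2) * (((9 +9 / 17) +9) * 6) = -1891.74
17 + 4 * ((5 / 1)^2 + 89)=473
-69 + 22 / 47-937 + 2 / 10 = -236253 / 235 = -1005.33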